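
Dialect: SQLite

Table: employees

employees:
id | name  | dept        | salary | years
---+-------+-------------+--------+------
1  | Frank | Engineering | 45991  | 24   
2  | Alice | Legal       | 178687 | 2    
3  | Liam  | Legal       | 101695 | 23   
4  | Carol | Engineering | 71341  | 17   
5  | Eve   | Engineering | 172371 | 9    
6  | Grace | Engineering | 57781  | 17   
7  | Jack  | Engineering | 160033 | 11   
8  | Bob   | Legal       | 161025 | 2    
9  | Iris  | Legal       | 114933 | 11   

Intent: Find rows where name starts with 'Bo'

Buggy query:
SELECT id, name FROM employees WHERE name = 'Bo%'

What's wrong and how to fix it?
Bug: Wildcards only work with LIKE; '=' treats '%' as a literal character

Fix: Use LIKE for wildcard pattern matching

Corrected query:
SELECT id, name FROM employees WHERE name LIKE 'Bo%'

Result:
id | name
---+-----
8  | Bob 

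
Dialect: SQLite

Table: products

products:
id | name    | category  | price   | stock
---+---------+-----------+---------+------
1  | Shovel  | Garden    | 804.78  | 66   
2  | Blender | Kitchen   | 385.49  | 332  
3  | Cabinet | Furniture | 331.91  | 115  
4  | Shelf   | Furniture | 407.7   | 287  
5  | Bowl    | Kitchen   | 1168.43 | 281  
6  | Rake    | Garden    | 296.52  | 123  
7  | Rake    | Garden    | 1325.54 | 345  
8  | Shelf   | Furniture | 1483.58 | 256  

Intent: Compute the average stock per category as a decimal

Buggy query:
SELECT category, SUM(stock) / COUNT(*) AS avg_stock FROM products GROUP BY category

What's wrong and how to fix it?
Bug: Both operands are integers, so '/' performs integer division and truncates

Fix: Multiply by 1.0 (or CAST to REAL) to force floating-point division

Corrected query:
SELECT category, SUM(stock) * 1.0 / COUNT(*) AS avg_stock FROM products GROUP BY category

Result:
category  | avg_stock 
----------+-----------
Furniture | 219.333333
Garden    | 178       
Kitchen   | 306.5     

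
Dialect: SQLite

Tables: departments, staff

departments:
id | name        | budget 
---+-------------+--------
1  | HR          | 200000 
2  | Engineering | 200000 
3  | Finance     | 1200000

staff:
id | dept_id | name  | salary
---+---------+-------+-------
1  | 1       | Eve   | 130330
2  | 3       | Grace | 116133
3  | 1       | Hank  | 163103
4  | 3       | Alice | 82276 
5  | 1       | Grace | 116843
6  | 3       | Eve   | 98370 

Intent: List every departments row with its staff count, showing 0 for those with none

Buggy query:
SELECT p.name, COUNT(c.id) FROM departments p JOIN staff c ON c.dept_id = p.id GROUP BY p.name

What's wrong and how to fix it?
Bug: An inner join excludes parents with zero children

Fix: Switch to LEFT JOIN to retain unmatched parent rows

Corrected query:
SELECT p.name, COUNT(c.id) FROM departments p LEFT JOIN staff c ON c.dept_id = p.id GROUP BY p.name

Result:
name        | COUNT(c.id)
------------+------------
Engineering | 0          
Finance     | 3          
HR          | 3          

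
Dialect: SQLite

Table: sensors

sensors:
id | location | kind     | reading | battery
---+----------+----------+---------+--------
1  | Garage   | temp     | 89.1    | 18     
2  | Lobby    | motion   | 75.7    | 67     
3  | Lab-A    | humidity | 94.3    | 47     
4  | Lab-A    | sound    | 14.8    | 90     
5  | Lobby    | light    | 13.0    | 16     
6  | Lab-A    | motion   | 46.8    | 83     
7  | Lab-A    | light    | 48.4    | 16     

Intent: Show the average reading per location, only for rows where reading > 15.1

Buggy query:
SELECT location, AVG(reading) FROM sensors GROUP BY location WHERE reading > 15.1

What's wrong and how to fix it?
Bug: Row-level WHERE must come before GROUP BY in the clause order

Fix: Move the WHERE clause before GROUP BY

Corrected query:
SELECT location, AVG(reading) FROM sensors WHERE reading > 15.1 GROUP BY location

Result:
location | AVG(reading)
---------+-------------
Garage   | 89.1        
Lab-A    | 63.166667   
Lobby    | 75.7        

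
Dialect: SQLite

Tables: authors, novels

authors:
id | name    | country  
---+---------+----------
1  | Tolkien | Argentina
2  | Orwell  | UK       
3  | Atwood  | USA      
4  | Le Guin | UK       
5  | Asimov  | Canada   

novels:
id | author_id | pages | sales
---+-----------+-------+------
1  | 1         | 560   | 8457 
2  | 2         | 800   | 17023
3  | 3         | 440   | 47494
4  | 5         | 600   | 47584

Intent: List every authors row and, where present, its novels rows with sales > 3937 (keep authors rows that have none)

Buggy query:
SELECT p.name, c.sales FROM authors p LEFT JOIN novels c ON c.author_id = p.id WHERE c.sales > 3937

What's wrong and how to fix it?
Bug: A WHERE condition on the right-hand table after LEFT JOIN drops unmatched parents

Fix: Put 'c.sales > 3937' in the JOIN's ON clause instead of WHERE

Corrected query:
SELECT p.name, c.sales FROM authors p LEFT JOIN novels c ON c.author_id = p.id AND c.sales > 3937

Result:
name    | sales
--------+------
Tolkien | 8457 
Orwell  | 17023
Atwood  | 47494
Le Guin | NULL 
Asimov  | 47584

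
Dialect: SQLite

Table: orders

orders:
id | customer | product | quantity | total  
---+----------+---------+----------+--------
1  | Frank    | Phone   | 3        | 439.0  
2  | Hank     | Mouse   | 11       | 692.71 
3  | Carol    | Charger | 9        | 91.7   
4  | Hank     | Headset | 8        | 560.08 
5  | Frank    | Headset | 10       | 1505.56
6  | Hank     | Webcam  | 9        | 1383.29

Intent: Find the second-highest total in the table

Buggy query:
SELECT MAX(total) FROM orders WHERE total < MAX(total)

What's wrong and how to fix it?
Bug: MAX(total) on the right of the comparison is an aggregate-in-WHERE error

Fix: Compute the overall MAX in a subquery, then take MAX of rows below it

Corrected query:
SELECT MAX(total) FROM orders WHERE total < (SELECT MAX(total) FROM orders)

Result:
MAX(total)
----------
1383.29   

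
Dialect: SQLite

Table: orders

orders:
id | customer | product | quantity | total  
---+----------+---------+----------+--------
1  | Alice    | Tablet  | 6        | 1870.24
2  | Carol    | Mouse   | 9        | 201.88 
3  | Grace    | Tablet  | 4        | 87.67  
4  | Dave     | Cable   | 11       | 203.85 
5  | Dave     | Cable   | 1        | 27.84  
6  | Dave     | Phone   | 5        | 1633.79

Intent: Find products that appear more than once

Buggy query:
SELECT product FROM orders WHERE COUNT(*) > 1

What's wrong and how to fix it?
Bug: WHERE can't reference COUNT(*); aggregates are computed after WHERE

Fix: GROUP BY product, then filter groups with HAVING COUNT(*) > 1

Corrected query:
SELECT product FROM orders GROUP BY product HAVING COUNT(*) > 1

Result:
product
-------
Cable  
Tablet 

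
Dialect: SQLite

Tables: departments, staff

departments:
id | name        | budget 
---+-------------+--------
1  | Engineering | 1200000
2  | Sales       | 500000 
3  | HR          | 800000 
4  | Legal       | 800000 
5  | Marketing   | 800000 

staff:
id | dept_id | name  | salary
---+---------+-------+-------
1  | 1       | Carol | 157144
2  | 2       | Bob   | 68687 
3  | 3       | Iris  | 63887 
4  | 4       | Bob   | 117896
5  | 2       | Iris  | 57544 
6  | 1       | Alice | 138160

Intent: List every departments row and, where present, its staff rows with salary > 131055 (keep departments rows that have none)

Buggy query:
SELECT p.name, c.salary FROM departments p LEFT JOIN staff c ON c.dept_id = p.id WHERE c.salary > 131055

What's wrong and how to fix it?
Bug: A WHERE condition on the right-hand table after LEFT JOIN drops unmatched parents

Fix: Put 'c.salary > 131055' in the JOIN's ON clause instead of WHERE

Corrected query:
SELECT p.name, c.salary FROM departments p LEFT JOIN staff c ON c.dept_id = p.id AND c.salary > 131055

Result:
name        | salary
------------+-------
Engineering | 138160
Engineering | 157144
Sales       | NULL  
HR          | NULL  
Legal       | NULL  
Marketing   | NULL  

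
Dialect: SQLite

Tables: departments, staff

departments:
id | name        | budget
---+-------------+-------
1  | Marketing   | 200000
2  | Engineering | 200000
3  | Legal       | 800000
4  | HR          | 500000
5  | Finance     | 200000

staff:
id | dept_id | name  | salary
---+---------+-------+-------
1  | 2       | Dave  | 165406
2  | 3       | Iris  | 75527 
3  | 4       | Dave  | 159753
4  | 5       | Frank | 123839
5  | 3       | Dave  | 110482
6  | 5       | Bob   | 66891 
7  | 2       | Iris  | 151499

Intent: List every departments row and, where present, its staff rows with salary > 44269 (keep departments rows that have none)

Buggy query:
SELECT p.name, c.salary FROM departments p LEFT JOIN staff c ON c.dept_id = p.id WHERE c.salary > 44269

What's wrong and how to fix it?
Bug: Filtering c.salary in WHERE discards the NULL rows produced by LEFT JOIN, turning it into an inner join

Fix: Put 'c.salary > 44269' in the JOIN's ON clause instead of WHERE

Corrected query:
SELECT p.name, c.salary FROM departments p LEFT JOIN staff c ON c.dept_id = p.id AND c.salary > 44269

Result:
name        | salary
------------+-------
Marketing   | NULL  
Engineering | 151499
Engineering | 165406
Legal       | 75527 
Legal       | 110482
HR          | 159753
Finance     | 66891 
Finance     | 123839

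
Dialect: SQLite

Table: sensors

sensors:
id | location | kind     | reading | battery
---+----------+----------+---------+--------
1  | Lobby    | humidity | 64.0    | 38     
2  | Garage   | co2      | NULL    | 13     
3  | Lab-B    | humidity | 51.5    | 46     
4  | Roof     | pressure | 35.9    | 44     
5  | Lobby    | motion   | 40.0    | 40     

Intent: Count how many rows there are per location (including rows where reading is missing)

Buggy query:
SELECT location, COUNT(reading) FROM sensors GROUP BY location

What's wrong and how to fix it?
Bug: COUNT(column) counts non-NULL values only; rows with NULL reading aren't counted

Fix: Replace COUNT(reading) with COUNT(*)

Corrected query:
SELECT location, COUNT(*) FROM sensors GROUP BY location

Result:
location | COUNT(*)
---------+---------
Garage   | 1       
Lab-B    | 1       
Lobby    | 2       
Roof     | 1       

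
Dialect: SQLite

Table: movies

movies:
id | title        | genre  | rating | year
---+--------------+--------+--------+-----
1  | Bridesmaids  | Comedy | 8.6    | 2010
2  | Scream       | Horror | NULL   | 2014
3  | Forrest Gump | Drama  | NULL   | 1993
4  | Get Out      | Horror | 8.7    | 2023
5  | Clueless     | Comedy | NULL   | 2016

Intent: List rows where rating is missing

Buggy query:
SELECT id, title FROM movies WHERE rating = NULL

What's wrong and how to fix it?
Bug: '= NULL' is always unknown in SQL three-valued logic, so no rows match

Fix: Use IS NULL to test for NULL

Corrected query:
SELECT id, title FROM movies WHERE rating IS NULL

Result:
id | title       
---+-------------
2  | Scream      
3  | Forrest Gump
5  | Clueless    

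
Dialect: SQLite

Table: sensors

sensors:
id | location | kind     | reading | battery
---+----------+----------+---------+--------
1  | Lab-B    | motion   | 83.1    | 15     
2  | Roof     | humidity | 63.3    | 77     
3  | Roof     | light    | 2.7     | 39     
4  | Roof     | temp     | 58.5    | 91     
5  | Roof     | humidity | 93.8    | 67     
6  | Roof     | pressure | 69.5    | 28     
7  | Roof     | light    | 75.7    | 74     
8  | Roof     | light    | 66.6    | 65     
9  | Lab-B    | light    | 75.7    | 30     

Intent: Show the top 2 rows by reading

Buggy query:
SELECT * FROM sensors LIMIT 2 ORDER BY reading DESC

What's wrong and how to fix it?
Bug: ORDER BY cannot follow LIMIT; LIMIT is the final clause

Fix: Swap the clauses: ORDER BY first, then LIMIT

Corrected query:
SELECT * FROM sensors ORDER BY reading DESC LIMIT 2

Result:
id | location | kind     | reading | battery
---+----------+----------+---------+--------
5  | Roof     | humidity | 93.8    | 67     
1  | Lab-B    | motion   | 83.1    | 15     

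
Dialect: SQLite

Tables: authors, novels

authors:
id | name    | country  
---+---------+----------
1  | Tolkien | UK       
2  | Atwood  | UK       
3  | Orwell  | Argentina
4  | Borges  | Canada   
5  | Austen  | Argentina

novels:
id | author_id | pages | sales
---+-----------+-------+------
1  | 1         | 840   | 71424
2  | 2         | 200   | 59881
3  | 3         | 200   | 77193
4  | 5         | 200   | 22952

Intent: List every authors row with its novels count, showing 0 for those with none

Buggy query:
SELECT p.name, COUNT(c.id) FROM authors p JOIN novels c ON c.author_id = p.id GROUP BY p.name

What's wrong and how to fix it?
Bug: An inner join excludes parents with zero children

Fix: Use LEFT JOIN so parents without children still appear (COUNT(c.id) gives 0)

Corrected query:
SELECT p.name, COUNT(c.id) FROM authors p LEFT JOIN novels c ON c.author_id = p.id GROUP BY p.name

Result:
name    | COUNT(c.id)
--------+------------
Atwood  | 1          
Austen  | 1          
Borges  | 0          
Orwell  | 1          
Tolkien | 1          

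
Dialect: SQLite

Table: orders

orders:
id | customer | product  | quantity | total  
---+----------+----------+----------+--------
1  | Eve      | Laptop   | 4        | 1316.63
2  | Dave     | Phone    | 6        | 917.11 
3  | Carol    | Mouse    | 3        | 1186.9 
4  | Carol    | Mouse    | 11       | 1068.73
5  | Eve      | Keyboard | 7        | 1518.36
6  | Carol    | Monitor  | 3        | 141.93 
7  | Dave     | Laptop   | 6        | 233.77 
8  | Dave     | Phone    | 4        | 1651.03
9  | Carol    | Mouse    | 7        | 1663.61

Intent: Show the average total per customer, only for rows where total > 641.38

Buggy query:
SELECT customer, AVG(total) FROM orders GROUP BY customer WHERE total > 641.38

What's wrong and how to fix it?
Bug: Row-level WHERE must come before GROUP BY in the clause order

Fix: Place WHERE between FROM and GROUP BY

Corrected query:
SELECT customer, AVG(total) FROM orders WHERE total > 641.38 GROUP BY customer

Result:
customer | AVG(total) 
---------+------------
Carol    | 1306.413333
Dave     | 1284.07    
Eve      | 1417.495   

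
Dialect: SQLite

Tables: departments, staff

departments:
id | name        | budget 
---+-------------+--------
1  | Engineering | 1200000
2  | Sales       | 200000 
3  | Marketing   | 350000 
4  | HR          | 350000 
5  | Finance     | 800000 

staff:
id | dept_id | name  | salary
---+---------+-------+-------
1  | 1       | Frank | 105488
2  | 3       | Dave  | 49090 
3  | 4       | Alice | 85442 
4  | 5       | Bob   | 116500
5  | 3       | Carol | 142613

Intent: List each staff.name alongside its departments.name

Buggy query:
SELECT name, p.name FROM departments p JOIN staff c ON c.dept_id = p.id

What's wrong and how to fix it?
Bug: 'name' exists in both joined tables, so the database can't tell which one is meant

Fix: Prefix ambiguous columns with the table alias

Corrected query:
SELECT c.name, p.name FROM departments p JOIN staff c ON c.dept_id = p.id

Result:
name  | name       
------+------------
Frank | Engineering
Dave  | Marketing  
Alice | HR         
Bob   | Finance    
Carol | Marketing  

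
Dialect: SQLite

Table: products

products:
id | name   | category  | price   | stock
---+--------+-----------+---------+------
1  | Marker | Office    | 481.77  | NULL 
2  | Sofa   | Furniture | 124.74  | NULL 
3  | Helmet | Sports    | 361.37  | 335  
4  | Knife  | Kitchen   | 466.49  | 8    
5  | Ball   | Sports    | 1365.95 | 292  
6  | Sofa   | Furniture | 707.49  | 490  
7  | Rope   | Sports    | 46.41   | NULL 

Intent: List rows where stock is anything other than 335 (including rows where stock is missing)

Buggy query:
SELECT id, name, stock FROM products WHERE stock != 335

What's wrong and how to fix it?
Bug: Inequality against NULL is unknown, not true; rows with NULL are dropped

Fix: Handle NULL separately with IS NULL alongside the inequality

Corrected query:
SELECT id, name, stock FROM products WHERE stock != 335 OR stock IS NULL

Result:
id | name   | stock
---+--------+------
1  | Marker | NULL 
2  | Sofa   | NULL 
4  | Knife  | 8    
5  | Ball   | 292  
6  | Sofa   | 490  
7  | Rope   | NULL 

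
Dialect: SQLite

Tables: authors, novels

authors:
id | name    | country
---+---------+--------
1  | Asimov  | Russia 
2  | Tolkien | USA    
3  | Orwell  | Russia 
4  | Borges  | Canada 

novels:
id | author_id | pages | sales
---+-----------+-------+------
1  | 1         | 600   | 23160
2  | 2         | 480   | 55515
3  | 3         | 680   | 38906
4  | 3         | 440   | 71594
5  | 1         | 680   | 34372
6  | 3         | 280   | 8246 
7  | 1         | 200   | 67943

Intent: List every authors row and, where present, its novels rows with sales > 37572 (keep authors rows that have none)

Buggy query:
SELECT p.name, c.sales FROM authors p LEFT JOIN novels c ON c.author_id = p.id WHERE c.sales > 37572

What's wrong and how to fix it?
Bug: Filtering c.sales in WHERE discards the NULL rows produced by LEFT JOIN, turning it into an inner join

Fix: Move the right-table condition into the ON clause so unmatched parents are kept

Corrected query:
SELECT p.name, c.sales FROM authors p LEFT JOIN novels c ON c.author_id = p.id AND c.sales > 37572

Result:
name    | sales
--------+------
Asimov  | 67943
Tolkien | 55515
Orwell  | 38906
Orwell  | 71594
Borges  | NULL 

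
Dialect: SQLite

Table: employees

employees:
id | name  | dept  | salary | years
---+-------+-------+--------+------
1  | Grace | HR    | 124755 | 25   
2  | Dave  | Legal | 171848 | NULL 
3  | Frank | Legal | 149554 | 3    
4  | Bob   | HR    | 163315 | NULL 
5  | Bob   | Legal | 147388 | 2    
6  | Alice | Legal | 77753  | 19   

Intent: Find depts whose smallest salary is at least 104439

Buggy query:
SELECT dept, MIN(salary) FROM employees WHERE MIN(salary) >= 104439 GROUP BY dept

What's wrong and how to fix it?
Bug: MIN() in WHERE is a misuse of aggregate

Fix: Use HAVING for the per-group MIN condition

Corrected query:
SELECT dept, MIN(salary) FROM employees GROUP BY dept HAVING MIN(salary) >= 104439

Result:
dept | MIN(salary)
-----+------------
HR   | 124755     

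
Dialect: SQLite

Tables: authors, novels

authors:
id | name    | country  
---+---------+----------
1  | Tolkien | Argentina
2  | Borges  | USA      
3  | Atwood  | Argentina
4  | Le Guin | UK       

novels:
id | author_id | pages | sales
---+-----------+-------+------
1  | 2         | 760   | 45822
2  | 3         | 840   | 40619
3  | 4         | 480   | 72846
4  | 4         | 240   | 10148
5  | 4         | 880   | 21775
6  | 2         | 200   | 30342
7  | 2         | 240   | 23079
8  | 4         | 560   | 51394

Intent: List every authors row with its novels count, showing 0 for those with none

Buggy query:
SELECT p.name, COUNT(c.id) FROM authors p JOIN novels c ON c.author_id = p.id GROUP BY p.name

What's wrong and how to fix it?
Bug: INNER JOIN drops authors rows that have no matching novels rows

Fix: Use LEFT JOIN so parents without children still appear (COUNT(c.id) gives 0)

Corrected query:
SELECT p.name, COUNT(c.id) FROM authors p LEFT JOIN novels c ON c.author_id = p.id GROUP BY p.name

Result:
name    | COUNT(c.id)
--------+------------
Atwood  | 1          
Borges  | 3          
Le Guin | 4          
Tolkien | 0          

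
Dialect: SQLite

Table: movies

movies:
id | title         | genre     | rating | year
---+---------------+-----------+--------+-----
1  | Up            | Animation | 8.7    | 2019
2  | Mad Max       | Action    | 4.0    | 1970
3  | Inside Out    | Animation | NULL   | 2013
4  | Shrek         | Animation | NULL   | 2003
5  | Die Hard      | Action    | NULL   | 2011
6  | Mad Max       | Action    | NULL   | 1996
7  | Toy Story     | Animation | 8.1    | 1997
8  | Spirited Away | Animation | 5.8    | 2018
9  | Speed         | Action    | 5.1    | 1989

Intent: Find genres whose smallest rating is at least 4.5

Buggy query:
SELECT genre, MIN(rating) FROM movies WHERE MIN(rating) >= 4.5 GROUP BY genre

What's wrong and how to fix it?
Bug: MIN() in WHERE is a misuse of aggregate

Fix: Replace WHERE with HAVING after the GROUP BY

Corrected query:
SELECT genre, MIN(rating) FROM movies GROUP BY genre HAVING MIN(rating) >= 4.5

Result:
genre     | MIN(rating)
----------+------------
Animation | 5.8        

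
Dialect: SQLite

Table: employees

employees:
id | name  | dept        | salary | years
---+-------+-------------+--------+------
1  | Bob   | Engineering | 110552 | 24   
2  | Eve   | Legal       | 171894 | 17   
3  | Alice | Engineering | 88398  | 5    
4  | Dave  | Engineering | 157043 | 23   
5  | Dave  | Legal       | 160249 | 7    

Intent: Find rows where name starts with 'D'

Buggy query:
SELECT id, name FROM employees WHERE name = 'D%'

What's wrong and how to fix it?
Bug: '=' compares the literal string including the % character; pattern matching needs LIKE

Fix: Use LIKE for wildcard pattern matching

Corrected query:
SELECT id, name FROM employees WHERE name LIKE 'D%'

Result:
id | name
---+-----
4  | Dave
5  | Dave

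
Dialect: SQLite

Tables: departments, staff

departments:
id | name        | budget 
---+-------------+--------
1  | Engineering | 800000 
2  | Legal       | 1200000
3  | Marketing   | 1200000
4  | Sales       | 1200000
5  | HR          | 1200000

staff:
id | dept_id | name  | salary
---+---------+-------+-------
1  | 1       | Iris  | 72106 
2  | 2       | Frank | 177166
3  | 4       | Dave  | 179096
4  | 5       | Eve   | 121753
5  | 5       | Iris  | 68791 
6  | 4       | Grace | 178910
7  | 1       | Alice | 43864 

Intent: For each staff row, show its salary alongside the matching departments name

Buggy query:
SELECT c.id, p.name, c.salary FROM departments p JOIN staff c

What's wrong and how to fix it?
Bug: Missing join condition: each staff row is matched to all departments rows instead of just its own

Fix: Specify the join condition linking the foreign key to the parent id

Corrected query:
SELECT c.id, p.name, c.salary FROM departments p JOIN staff c ON c.dept_id = p.id

Result:
id | name        | salary
---+-------------+-------
1  | Engineering | 72106 
2  | Legal       | 177166
3  | Sales       | 179096
4  | HR          | 121753
5  | HR          | 68791 
6  | Sales       | 178910
7  | Engineering | 43864 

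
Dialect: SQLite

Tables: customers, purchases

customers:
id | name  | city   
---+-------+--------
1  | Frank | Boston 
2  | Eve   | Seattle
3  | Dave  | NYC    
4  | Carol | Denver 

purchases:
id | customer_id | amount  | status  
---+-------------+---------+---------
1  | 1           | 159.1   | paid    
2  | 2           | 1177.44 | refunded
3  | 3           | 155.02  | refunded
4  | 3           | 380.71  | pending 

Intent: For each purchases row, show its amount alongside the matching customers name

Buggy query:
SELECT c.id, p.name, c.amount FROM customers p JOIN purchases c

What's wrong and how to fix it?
Bug: Missing join condition: each purchases row is matched to all customers rows instead of just its own

Fix: Specify the join condition linking the foreign key to the parent id

Corrected query:
SELECT c.id, p.name, c.amount FROM customers p JOIN purchases c ON c.customer_id = p.id

Result:
id | name  | amount 
---+-------+--------
1  | Frank | 159.1  
2  | Eve   | 1177.44
3  | Dave  | 155.02 
4  | Dave  | 380.71 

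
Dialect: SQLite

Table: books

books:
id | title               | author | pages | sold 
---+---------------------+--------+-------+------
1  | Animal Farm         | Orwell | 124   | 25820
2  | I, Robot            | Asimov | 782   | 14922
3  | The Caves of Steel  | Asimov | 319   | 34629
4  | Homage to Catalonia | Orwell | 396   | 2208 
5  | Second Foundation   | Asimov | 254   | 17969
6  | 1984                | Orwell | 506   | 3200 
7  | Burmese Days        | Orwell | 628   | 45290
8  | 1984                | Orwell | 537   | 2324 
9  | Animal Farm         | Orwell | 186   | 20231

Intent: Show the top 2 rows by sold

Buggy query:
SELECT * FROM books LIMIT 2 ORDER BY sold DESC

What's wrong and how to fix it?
Bug: LIMIT must come after ORDER BY

Fix: Sort with ORDER BY, then apply LIMIT

Corrected query:
SELECT * FROM books ORDER BY sold DESC LIMIT 2

Result:
id | title              | author | pages | sold 
---+--------------------+--------+-------+------
7  | Burmese Days       | Orwell | 628   | 45290
3  | The Caves of Steel | Asimov | 319   | 34629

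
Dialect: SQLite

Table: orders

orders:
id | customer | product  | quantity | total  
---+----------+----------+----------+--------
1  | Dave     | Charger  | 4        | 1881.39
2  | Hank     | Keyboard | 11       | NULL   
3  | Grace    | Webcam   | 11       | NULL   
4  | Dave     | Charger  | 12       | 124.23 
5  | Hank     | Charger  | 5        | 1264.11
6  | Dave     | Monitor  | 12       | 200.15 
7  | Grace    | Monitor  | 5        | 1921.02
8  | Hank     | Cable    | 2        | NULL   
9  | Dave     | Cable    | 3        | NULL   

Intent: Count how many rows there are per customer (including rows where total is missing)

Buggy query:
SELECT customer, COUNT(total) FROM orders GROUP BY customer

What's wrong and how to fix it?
Bug: COUNT(column) counts non-NULL values only; rows with NULL total aren't counted

Fix: Use COUNT(*) to count all rows regardless of NULL

Corrected query:
SELECT customer, COUNT(*) FROM orders GROUP BY customer

Result:
customer | COUNT(*)
---------+---------
Dave     | 4       
Grace    | 2       
Hank     | 3       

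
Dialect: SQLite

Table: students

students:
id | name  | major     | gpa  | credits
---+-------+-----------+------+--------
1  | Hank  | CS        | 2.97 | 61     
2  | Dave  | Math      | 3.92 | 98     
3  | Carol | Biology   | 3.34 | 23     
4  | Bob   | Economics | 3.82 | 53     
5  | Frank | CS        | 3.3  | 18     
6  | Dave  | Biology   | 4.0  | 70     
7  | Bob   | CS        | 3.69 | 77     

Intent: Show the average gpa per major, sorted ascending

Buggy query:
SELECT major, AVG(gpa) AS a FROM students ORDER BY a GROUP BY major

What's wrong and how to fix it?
Bug: GROUP BY must precede ORDER BY

Fix: Move ORDER BY to the end, after GROUP BY

Corrected query:
SELECT major, AVG(gpa) AS a FROM students GROUP BY major ORDER BY a

Result:
major     | a   
----------+-----
CS        | 3.32
Biology   | 3.67
Economics | 3.82
Math      | 3.92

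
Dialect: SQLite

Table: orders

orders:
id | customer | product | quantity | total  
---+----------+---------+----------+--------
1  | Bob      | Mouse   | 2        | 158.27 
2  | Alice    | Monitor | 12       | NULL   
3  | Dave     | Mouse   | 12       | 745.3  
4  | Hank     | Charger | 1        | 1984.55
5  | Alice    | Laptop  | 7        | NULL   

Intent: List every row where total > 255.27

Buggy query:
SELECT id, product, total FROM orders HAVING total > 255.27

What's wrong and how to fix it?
Bug: This is a non-aggregate query (no GROUP BY, no aggregates), so in SQLite the HAVING clause is invalid here; a row-level condition belongs in WHERE

Fix: Use WHERE for row-level filtering

Corrected query:
SELECT id, product, total FROM orders WHERE total > 255.27

Result:
id | product | total  
---+---------+--------
3  | Mouse   | 745.3  
4  | Charger | 1984.55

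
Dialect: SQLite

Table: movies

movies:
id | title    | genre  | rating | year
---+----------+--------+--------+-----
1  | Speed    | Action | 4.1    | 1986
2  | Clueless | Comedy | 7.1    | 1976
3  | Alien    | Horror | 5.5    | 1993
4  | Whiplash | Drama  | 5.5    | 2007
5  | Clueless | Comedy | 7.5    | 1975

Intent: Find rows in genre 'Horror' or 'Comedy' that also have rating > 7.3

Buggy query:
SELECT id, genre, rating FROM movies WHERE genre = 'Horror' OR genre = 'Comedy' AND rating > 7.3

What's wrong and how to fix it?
Bug: AND binds tighter than OR, so this parses as genre = 'Horror' OR (genre = 'Comedy' AND rating > 7.3)

Fix: Group the OR with parentheses (or use IN), then AND the threshold

Corrected query:
SELECT id, genre, rating FROM movies WHERE (genre = 'Horror' OR genre = 'Comedy') AND rating > 7.3

Result:
id | genre  | rating
---+--------+-------
5  | Comedy | 7.5   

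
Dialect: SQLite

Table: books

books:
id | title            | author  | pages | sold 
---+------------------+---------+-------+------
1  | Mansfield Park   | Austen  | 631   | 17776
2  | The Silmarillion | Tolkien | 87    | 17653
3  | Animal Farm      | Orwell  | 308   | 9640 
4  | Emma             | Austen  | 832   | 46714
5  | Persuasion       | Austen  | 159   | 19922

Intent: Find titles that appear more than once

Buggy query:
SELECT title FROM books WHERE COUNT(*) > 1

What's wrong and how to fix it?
Bug: WHERE can't reference COUNT(*); aggregates are computed after WHERE

Fix: Group first, then use HAVING for the count condition

Corrected query:
SELECT title FROM books GROUP BY title HAVING COUNT(*) > 1

Result:
(no rows)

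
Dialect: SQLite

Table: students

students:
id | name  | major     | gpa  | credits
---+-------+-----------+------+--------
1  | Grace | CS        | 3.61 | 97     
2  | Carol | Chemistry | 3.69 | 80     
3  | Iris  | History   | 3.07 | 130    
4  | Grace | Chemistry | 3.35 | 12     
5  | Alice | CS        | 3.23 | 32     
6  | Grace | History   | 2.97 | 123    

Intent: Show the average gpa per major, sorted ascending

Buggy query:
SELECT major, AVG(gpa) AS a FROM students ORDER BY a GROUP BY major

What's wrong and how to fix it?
Bug: GROUP BY must precede ORDER BY

Fix: Move ORDER BY to the end, after GROUP BY

Corrected query:
SELECT major, AVG(gpa) AS a FROM students GROUP BY major ORDER BY a

Result:
major     | a   
----------+-----
History   | 3.02
CS        | 3.42
Chemistry | 3.52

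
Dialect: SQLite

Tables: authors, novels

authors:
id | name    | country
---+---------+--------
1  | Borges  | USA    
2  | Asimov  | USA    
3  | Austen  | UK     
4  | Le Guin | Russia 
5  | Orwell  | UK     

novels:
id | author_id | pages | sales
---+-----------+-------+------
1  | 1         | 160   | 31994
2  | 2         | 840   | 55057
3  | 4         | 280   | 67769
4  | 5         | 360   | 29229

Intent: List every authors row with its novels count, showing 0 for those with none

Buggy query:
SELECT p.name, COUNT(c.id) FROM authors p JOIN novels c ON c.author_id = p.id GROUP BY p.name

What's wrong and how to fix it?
Bug: INNER JOIN drops authors rows that have no matching novels rows

Fix: Switch to LEFT JOIN to retain unmatched parent rows

Corrected query:
SELECT p.name, COUNT(c.id) FROM authors p LEFT JOIN novels c ON c.author_id = p.id GROUP BY p.name

Result:
name    | COUNT(c.id)
--------+------------
Asimov  | 1          
Austen  | 0          
Borges  | 1          
Le Guin | 1          
Orwell  | 1          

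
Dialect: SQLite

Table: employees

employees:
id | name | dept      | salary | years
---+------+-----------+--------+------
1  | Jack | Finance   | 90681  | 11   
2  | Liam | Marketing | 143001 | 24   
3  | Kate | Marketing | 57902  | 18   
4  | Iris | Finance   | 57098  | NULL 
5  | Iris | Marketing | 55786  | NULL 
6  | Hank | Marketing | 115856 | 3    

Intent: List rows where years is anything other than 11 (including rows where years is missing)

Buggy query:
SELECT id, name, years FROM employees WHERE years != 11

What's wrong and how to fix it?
Bug: Inequality against NULL is unknown, not true; rows with NULL are dropped

Fix: Handle NULL separately with IS NULL alongside the inequality

Corrected query:
SELECT id, name, years FROM employees WHERE years != 11 OR years IS NULL

Result:
id | name | years
---+------+------
2  | Liam | 24   
3  | Kate | 18   
4  | Iris | NULL 
5  | Iris | NULL 
6  | Hank | 3    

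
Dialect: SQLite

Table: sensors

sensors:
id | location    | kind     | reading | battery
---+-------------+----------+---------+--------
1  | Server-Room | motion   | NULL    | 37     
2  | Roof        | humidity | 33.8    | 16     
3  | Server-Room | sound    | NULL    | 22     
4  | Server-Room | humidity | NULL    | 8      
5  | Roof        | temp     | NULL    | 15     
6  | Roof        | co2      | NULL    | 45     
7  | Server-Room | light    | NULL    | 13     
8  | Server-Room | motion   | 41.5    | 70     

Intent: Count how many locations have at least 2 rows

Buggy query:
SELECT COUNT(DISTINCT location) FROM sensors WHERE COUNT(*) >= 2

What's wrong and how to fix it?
Bug: COUNT(*) cannot appear in WHERE; the per-group count doesn't exist yet

Fix: Use a subquery that GROUPs and filters with HAVING, then count its rows

Corrected query:
SELECT COUNT(*) FROM (SELECT location FROM sensors GROUP BY location HAVING COUNT(*) >= 2)

Result:
COUNT(*)
--------
2       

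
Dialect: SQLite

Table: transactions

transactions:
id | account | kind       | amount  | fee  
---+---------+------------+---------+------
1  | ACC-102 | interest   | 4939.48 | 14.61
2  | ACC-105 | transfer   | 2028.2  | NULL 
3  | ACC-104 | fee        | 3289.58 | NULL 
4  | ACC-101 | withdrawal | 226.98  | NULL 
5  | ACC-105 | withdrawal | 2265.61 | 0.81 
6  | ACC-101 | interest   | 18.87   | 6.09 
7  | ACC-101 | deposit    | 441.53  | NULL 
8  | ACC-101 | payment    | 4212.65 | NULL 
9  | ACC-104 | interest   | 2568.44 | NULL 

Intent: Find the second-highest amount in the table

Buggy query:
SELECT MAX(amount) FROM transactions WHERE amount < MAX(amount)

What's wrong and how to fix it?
Bug: MAX(amount) on the right of the comparison is an aggregate-in-WHERE error

Fix: Compute the overall MAX in a subquery, then take MAX of rows below it

Corrected query:
SELECT MAX(amount) FROM transactions WHERE amount < (SELECT MAX(amount) FROM transactions)

Result:
MAX(amount)
-----------
4212.65    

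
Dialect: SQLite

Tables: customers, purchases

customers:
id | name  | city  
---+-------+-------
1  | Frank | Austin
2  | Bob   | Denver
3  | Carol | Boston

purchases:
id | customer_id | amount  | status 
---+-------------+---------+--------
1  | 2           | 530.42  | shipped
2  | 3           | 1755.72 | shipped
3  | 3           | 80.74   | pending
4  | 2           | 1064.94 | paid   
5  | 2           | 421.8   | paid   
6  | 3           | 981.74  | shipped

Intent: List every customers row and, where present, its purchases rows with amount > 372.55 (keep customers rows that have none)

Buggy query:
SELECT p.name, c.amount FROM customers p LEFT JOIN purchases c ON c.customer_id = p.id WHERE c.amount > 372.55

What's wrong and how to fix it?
Bug: Filtering c.amount in WHERE discards the NULL rows produced by LEFT JOIN, turning it into an inner join

Fix: Put 'c.amount > 372.55' in the JOIN's ON clause instead of WHERE

Corrected query:
SELECT p.name, c.amount FROM customers p LEFT JOIN purchases c ON c.customer_id = p.id AND c.amount > 372.55

Result:
name  | amount 
------+--------
Frank | NULL   
Bob   | 421.8  
Bob   | 530.42 
Bob   | 1064.94
Carol | 981.74 
Carol | 1755.72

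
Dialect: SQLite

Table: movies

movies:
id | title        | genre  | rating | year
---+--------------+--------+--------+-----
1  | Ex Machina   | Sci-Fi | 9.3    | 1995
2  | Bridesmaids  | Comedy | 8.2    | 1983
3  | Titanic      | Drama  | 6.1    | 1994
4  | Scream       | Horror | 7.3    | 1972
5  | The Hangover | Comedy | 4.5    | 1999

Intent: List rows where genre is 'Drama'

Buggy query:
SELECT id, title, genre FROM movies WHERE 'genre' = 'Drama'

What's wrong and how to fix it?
Bug: Single quotes denote string literals in SQL; the column name is being compared as a constant string

Fix: Reference the column as genre without single quotes

Corrected query:
SELECT id, title, genre FROM movies WHERE genre = 'Drama'

Result:
id | title   | genre
---+---------+------
3  | Titanic | Drama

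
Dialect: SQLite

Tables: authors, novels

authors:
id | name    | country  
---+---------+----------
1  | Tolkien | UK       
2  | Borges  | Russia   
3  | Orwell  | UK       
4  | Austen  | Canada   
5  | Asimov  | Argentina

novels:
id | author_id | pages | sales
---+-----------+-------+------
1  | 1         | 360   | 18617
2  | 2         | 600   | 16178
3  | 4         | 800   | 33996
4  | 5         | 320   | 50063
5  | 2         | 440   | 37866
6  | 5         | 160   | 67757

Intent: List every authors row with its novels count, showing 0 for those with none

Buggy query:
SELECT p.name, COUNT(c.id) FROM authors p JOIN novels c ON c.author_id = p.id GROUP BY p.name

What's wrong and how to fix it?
Bug: INNER JOIN drops authors rows that have no matching novels rows

Fix: Use LEFT JOIN so parents without children still appear (COUNT(c.id) gives 0)

Corrected query:
SELECT p.name, COUNT(c.id) FROM authors p LEFT JOIN novels c ON c.author_id = p.id GROUP BY p.name

Result:
name    | COUNT(c.id)
--------+------------
Asimov  | 2          
Austen  | 1          
Borges  | 2          
Orwell  | 0          
Tolkien | 1          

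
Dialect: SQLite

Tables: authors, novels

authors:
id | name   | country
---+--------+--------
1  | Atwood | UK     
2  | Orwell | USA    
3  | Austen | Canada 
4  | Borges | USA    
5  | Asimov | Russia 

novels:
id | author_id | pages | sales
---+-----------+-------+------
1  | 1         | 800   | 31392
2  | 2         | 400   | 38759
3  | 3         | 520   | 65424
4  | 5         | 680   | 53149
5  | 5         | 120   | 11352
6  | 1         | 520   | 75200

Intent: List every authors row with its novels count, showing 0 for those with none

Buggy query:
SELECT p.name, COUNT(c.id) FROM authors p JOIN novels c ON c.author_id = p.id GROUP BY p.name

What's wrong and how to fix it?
Bug: An inner join excludes parents with zero children

Fix: Use LEFT JOIN so parents without children still appear (COUNT(c.id) gives 0)

Corrected query:
SELECT p.name, COUNT(c.id) FROM authors p LEFT JOIN novels c ON c.author_id = p.id GROUP BY p.name

Result:
name   | COUNT(c.id)
-------+------------
Asimov | 2          
Atwood | 2          
Austen | 1          
Borges | 0          
Orwell | 1          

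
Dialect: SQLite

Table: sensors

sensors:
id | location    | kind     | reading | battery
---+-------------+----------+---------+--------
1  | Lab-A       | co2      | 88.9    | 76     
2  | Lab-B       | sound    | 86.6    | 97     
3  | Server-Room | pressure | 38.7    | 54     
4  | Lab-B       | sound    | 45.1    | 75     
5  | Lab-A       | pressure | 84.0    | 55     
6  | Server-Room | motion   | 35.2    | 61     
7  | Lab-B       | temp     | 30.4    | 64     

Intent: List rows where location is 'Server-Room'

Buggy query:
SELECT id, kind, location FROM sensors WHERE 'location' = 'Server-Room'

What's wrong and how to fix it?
Bug: Single quotes denote string literals in SQL; the column name is being compared as a constant string

Fix: Reference the column as location without single quotes

Corrected query:
SELECT id, kind, location FROM sensors WHERE location = 'Server-Room'

Result:
id | kind     | location   
---+----------+------------
3  | pressure | Server-Room
6  | motion   | Server-Room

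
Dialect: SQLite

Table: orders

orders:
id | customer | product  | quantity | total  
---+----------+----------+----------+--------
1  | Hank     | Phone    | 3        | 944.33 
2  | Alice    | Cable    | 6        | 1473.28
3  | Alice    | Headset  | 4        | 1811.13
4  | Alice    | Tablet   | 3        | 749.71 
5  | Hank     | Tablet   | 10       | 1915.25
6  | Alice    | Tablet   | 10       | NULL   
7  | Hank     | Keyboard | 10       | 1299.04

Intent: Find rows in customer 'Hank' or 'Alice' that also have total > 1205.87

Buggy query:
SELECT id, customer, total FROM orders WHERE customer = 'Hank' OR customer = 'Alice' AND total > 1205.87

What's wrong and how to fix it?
Bug: Without parentheses, AND is evaluated before OR, so the total filter only applies to the 'Alice' branch

Fix: Group the OR with parentheses (or use IN), then AND the threshold

Corrected query:
SELECT id, customer, total FROM orders WHERE (customer = 'Hank' OR customer = 'Alice') AND total > 1205.87

Result:
id | customer | total  
---+----------+--------
2  | Alice    | 1473.28
3  | Alice    | 1811.13
5  | Hank     | 1915.25
7  | Hank     | 1299.04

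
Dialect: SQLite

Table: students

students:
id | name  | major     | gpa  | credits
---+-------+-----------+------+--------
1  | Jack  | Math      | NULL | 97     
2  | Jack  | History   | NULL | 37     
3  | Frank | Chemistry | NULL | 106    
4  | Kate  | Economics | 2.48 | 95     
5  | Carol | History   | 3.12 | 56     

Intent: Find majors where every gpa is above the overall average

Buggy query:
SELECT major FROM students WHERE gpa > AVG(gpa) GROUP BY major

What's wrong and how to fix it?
Bug: WHERE evaluates per row before aggregation, so AVG() is unavailable

Fix: Compute the overall average in a scalar subquery and compare each group's MIN against it in HAVING

Corrected query:
SELECT major FROM students GROUP BY major HAVING MIN(gpa) > (SELECT AVG(gpa) FROM students)

Result:
major  
-------
History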